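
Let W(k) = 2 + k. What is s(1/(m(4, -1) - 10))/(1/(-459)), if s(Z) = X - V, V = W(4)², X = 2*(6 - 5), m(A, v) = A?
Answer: 15606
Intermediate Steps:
X = 2 (X = 2*1 = 2)
V = 36 (V = (2 + 4)² = 6² = 36)
s(Z) = -34 (s(Z) = 2 - 1*36 = 2 - 36 = -34)
s(1/(m(4, -1) - 10))/(1/(-459)) = -34/(1/(-459)) = -34/(-1/459) = -34*(-459) = 15606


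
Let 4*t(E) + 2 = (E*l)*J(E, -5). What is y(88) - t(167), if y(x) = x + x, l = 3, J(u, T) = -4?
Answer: 1355/2 ≈ 677.50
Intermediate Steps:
y(x) = 2*x
t(E) = -1/2 - 3*E (t(E) = -1/2 + ((E*3)*(-4))/4 = -1/2 + ((3*E)*(-4))/4 = -1/2 + (-12*E)/4 = -1/2 - 3*E)
y(88) - t(167) = 2*88 - (-1/2 - 3*167) = 176 - (-1/2 - 501) = 176 - 1*(-1003/2) = 176 + 1003/2 = 1355/2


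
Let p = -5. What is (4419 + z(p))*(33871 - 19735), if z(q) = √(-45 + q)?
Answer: 62466984 + 70680*I*√2 ≈ 6.2467e+7 + 99957.0*I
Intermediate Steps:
(4419 + z(p))*(33871 - 19735) = (4419 + √(-45 - 5))*(33871 - 19735) = (4419 + √(-50))*14136 = (4419 + 5*I*√2)*14136 = 62466984 + 70680*I*√2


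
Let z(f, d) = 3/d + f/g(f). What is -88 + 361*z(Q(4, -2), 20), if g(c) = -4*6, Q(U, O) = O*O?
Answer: -5641/60 ≈ -94.017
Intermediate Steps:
Q(U, O) = O²
g(c) = -24
z(f, d) = 3/d - f/24 (z(f, d) = 3/d + f/(-24) = 3/d + f*(-1/24) = 3/d - f/24)
-88 + 361*z(Q(4, -2), 20) = -88 + 361*(3/20 - 1/24*(-2)²) = -88 + 361*(3*(1/20) - 1/24*4) = -88 + 361*(3/20 - ⅙) = -88 + 361*(-1/60) = -88 - 361/60 = -5641/60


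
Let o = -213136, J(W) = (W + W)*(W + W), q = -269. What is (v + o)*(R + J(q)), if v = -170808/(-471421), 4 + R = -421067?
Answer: 13225435461573896/471421 ≈ 2.8054e+10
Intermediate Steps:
R = -421071 (R = -4 - 421067 = -421071)
J(W) = 4*W² (J(W) = (2*W)*(2*W) = 4*W²)
v = 170808/471421 (v = -170808*(-1/471421) = 170808/471421 ≈ 0.36233)
(v + o)*(R + J(q)) = (170808/471421 - 213136)*(-421071 + 4*(-269)²) = -100476615448*(-421071 + 4*72361)/471421 = -100476615448*(-421071 + 289444)/471421 = -100476615448/471421*(-131627) = 13225435461573896/471421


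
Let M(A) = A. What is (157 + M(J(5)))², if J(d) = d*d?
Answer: 33124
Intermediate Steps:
J(d) = d²
(157 + M(J(5)))² = (157 + 5²)² = (157 + 25)² = 182² = 33124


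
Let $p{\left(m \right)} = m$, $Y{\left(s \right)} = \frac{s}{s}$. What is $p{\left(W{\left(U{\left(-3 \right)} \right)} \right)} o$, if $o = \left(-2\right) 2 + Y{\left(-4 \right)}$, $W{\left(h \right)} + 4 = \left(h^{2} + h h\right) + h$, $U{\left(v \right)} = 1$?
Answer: $3$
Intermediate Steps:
$Y{\left(s \right)} = 1$
$W{\left(h \right)} = -4 + h + 2 h^{2}$ ($W{\left(h \right)} = -4 + \left(\left(h^{2} + h h\right) + h\right) = -4 + \left(\left(h^{2} + h^{2}\right) + h\right) = -4 + \left(2 h^{2} + h\right) = -4 + \left(h + 2 h^{2}\right) = -4 + h + 2 h^{2}$)
$o = -3$ ($o = \left(-2\right) 2 + 1 = -4 + 1 = -3$)
$p{\left(W{\left(U{\left(-3 \right)} \right)} \right)} o = \left(-4 + 1 + 2 \cdot 1^{2}\right) \left(-3\right) = \left(-4 + 1 + 2 \cdot 1\right) \left(-3\right) = \left(-4 + 1 + 2\right) \left(-3\right) = \left(-1\right) \left(-3\right) = 3$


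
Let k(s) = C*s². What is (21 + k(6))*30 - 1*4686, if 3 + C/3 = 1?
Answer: -10536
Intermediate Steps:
C = -6 (C = -9 + 3*1 = -9 + 3 = -6)
k(s) = -6*s²
(21 + k(6))*30 - 1*4686 = (21 - 6*6²)*30 - 1*4686 = (21 - 6*36)*30 - 4686 = (21 - 216)*30 - 4686 = -195*30 - 4686 = -5850 - 4686 = -10536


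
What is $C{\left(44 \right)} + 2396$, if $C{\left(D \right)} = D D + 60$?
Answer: $4392$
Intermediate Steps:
$C{\left(D \right)} = 60 + D^{2}$ ($C{\left(D \right)} = D^{2} + 60 = 60 + D^{2}$)
$C{\left(44 \right)} + 2396 = \left(60 + 44^{2}\right) + 2396 = \left(60 + 1936\right) + 2396 = 1996 + 2396 = 4392$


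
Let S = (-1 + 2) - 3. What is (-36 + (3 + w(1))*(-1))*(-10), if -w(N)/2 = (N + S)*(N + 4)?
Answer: 490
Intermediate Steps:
S = -2 (S = 1 - 3 = -2)
w(N) = -2*(-2 + N)*(4 + N) (w(N) = -2*(N - 2)*(N + 4) = -2*(-2 + N)*(4 + N))
(-36 + (3 + w(1))*(-1))*(-10) = (-36 + (3 + (16 - 4*1 - 2*1²))*(-1))*(-10) = (-36 + (3 + (16 - 4 - 2*1))*(-1))*(-10) = (-36 + (3 + (16 - 4 - 2))*(-1))*(-10) = (-36 + (3 + 10)*(-1))*(-10) = (-36 + 13*(-1))*(-10) = (-36 - 13)*(-10) = -49*(-10) = 490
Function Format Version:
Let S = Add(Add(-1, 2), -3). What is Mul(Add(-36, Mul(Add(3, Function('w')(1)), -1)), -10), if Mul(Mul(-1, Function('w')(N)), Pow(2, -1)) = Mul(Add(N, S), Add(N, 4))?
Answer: 490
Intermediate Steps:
S = -2 (S = Add(1, -3) = -2)
Function('w')(N) = Mul(-2, Add(-2, N), Add(4, N)) (Function('w')(N) = Mul(-2, Mul(Add(N, -2), Add(N, 4))) = Mul(-2, Mul(Add(-2, N), Add(4, N))) = Mul(-2, Add(-2, N), Add(4, N)))
Mul(Add(-36, Mul(Add(3, Function('w')(1)), -1)), -10) = Mul(Add(-36, Mul(Add(3, Add(16, Mul(-4, 1), Mul(-2, Pow(1, 2)))), -1)), -10) = Mul(Add(-36, Mul(Add(3, Add(16, -4, Mul(-2, 1))), -1)), -10) = Mul(Add(-36, Mul(Add(3, Add(16, -4, -2)), -1)), -10) = Mul(Add(-36, Mul(Add(3, 10), -1)), -10) = Mul(Add(-36, Mul(13, -1)), -10) = Mul(Add(-36, -13), -10) = Mul(-49, -10) = 490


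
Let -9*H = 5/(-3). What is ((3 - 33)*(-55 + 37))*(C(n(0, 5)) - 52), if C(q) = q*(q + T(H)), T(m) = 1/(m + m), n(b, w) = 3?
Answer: -18846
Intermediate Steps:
H = 5/27 (H = -5/(9*(-3)) = -5*(-1)/(9*3) = -⅑*(-5/3) = 5/27 ≈ 0.18519)
T(m) = 1/(2*m)
C(q) = q*(27/10 + q) (C(q) = q*(q + 1/(2*(5/27))) = q*(q + (½)*(27/5)) = q*(q + 27/10) = q*(27/10 + q))
((3 - 33)*(-55 + 37))*(C(n(0, 5)) - 52) = ((3 - 33)*(-55 + 37))*((⅒)*3*(27 + 10*3) - 52) = (-30*(-18))*((⅒)*3*(27 + 30) - 52) = 540*((⅒)*3*57 - 52) = 540*(171/10 - 52) = 540*(-349/10) = -18846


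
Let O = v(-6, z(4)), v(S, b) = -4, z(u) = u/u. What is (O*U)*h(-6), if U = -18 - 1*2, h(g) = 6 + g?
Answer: 0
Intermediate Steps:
U = -20 (U = -18 - 2 = -20)
z(u) = 1
O = -4
(O*U)*h(-6) = (-4*(-20))*(6 - 6) = 80*0 = 0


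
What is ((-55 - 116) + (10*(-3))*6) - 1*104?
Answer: -455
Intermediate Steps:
((-55 - 116) + (10*(-3))*6) - 1*104 = (-171 - 30*6) - 104 = (-171 - 180) - 104 = -351 - 104 = -455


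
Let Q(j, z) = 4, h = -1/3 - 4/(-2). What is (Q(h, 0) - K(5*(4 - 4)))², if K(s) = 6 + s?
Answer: 4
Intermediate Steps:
h = 5/3 (h = -1*⅓ - 4*(-½) = -⅓ + 2 = 5/3 ≈ 1.6667)
(Q(h, 0) - K(5*(4 - 4)))² = (4 - (6 + 5*(4 - 4)))² = (4 - (6 + 5*0))² = (4 - (6 + 0))² = (4 - 1*6)² = (4 - 6)² = (-2)² = 4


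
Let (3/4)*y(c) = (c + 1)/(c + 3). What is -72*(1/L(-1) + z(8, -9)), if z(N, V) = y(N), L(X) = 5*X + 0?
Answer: -3528/55 ≈ -64.146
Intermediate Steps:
y(c) = 4*(1 + c)/(3*(3 + c)) (y(c) = 4*((c + 1)/(c + 3))/3 = 4*((1 + c)/(3 + c))/3 = 4*(1 + c)/(3*(3 + c)))
L(X) = 5*X
z(N, V) = 4*(1 + N)/(3*(3 + N))
-72*(1/L(-1) + z(8, -9)) = -72*(1/(5*(-1)) + 4*(1 + 8)/(3*(3 + 8))) = -72*(1/(-5) + (4/3)*9/11) = -72*(-⅕ + (4/3)*(1/11)*9) = -72*(-⅕ + 12/11) = -72*49/55 = -3528/55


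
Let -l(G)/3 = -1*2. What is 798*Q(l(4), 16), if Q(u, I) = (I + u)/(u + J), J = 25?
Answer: 17556/31 ≈ 566.32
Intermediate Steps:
l(G) = 6 (l(G) = -(-3)*2 = -3*(-2) = 6)
Q(u, I) = (I + u)/(25 + u) (Q(u, I) = (I + u)/(u + 25) = (I + u)/(25 + u))
798*Q(l(4), 16) = 798*((16 + 6)/(25 + 6)) = 798*(22/31) = 17556/31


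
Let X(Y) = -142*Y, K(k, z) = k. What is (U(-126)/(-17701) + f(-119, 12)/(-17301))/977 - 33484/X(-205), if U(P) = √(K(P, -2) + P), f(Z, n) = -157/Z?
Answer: -33675968786081/29276890002465 - 6*I*√7/17293877 ≈ -1.1503 - 9.1793e-7*I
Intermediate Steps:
U(P) = √2*√P (U(P) = √(P + P) = √(2*P) = √2*√P)
(U(-126)/(-17701) + f(-119, 12)/(-17301))/977 - 33484/X(-205) = ((√2*√(-126))/(-17701) - 157/(-119)/(-17301))/977 - 33484/((-142*(-205))) = ((√2*(3*I*√14))*(-1/17701) - 157*(-1/119)*(-1/17301))*(1/977) - 33484/29110 = ((6*I*√7)*(-1/17701) + (157/119)*(-1/17301))*(1/977) - 33484*1/29110 = (-6*I*√7/17701 - 157/2058819)*(1/977) - 16742/14555 = (-157/2058819 - 6*I*√7/17701)*(1/977) - 16742/14555 = (-157/2011466163 - 6*I*√7/17293877) - 16742/14555 = -33675968786081/29276890002465 - 6*I*√7/17293877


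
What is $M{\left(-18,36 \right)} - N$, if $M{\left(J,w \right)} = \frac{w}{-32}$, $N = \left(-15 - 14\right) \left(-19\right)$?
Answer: $- \frac{4417}{8} \approx -552.13$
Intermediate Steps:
$N = 551$ ($N = \left(-29\right) \left(-19\right) = 551$)
$M{\left(J,w \right)} = - \frac{w}{32}$ ($M{\left(J,w \right)} = w \left(- \frac{1}{32}\right) = - \frac{w}{32}$)
$M{\left(-18,36 \right)} - N = \left(- \frac{1}{32}\right) 36 - 551 = - \frac{9}{8} - 551 = - \frac{4417}{8}$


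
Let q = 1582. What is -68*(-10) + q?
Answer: 2262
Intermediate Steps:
-68*(-10) + q = -68*(-10) + 1582 = 680 + 1582 = 2262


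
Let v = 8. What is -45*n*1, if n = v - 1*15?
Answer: 315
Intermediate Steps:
n = -7 (n = 8 - 1*15 = 8 - 15 = -7)
-45*n*1 = -45*(-7)*1 = 315*1 = 315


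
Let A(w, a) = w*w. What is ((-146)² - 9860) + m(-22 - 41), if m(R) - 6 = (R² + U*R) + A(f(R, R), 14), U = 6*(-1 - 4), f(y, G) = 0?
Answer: 17321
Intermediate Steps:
A(w, a) = w²
U = -30 (U = 6*(-5) = -30)
m(R) = 6 + R² - 30*R (m(R) = 6 + ((R² - 30*R) + 0²) = 6 + ((R² - 30*R) + 0) = 6 + (R² - 30*R) = 6 + R² - 30*R)
((-146)² - 9860) + m(-22 - 41) = ((-146)² - 9860) + (6 + (-22 - 41)² - 30*(-22 - 41)) = (21316 - 9860) + (6 + (-63)² - 30*(-63)) = 11456 + (6 + 3969 + 1890) = 11456 + 5865 = 17321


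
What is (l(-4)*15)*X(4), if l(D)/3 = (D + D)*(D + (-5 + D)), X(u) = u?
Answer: 18720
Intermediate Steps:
l(D) = 6*D*(-5 + 2*D) (l(D) = 3*((D + D)*(D + (-5 + D))) = 3*((2*D)*(-5 + 2*D)) = 3*(2*D*(-5 + 2*D)) = 6*D*(-5 + 2*D))
(l(-4)*15)*X(4) = ((6*(-4)*(-5 + 2*(-4)))*15)*4 = ((6*(-4)*(-5 - 8))*15)*4 = ((6*(-4)*(-13))*15)*4 = (312*15)*4 = 4680*4 = 18720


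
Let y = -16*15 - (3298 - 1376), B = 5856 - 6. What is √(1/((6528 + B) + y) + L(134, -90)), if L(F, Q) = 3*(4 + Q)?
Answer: I*√6731646758/5108 ≈ 16.062*I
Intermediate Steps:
L(F, Q) = 12 + 3*Q
B = 5850
y = -2162 (y = -240 - 1*1922 = -240 - 1922 = -2162)
√(1/((6528 + B) + y) + L(134, -90)) = √(1/((6528 + 5850) - 2162) + (12 + 3*(-90))) = √(1/(12378 - 2162) + (12 - 270)) = √(1/10216 - 258) = √(-2635727/10216) = I*√6731646758/5108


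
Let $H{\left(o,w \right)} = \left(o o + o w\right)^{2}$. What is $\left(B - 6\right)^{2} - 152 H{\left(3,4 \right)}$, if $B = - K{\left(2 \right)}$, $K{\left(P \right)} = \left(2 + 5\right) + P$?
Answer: $-66807$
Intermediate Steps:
$K{\left(P \right)} = 7 + P$
$H{\left(o,w \right)} = \left(o^{2} + o w\right)^{2}$
$B = -9$ ($B = - (7 + 2) = \left(-1\right) 9 = -9$)
$\left(B - 6\right)^{2} - 152 H{\left(3,4 \right)} = \left(-9 - 6\right)^{2} - 152 \cdot 3^{2} \left(3 + 4\right)^{2} = \left(-15\right)^{2} - 152 \cdot 9 \cdot 7^{2} = 225 - 152 \cdot 9 \cdot 49 = 225 - 67032 = -66807$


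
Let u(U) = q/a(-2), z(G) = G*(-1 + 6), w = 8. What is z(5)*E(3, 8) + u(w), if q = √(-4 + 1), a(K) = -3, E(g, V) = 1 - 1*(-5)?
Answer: 150 - I*√3/3 ≈ 150.0 - 0.57735*I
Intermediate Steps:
E(g, V) = 6 (E(g, V) = 1 + 5 = 6)
q = I*√3 (q = √(-3) = I*√3 ≈ 1.732*I)
z(G) = 5*G (z(G) = G*5 = 5*G)
u(U) = -I*√3/3 (u(U) = (I*√3)/(-3) = (I*√3)*(-⅓) = -I*√3/3)
z(5)*E(3, 8) + u(w) = (5*5)*6 - I*√3/3 = 25*6 - I*√3/3 = 150 - I*√3/3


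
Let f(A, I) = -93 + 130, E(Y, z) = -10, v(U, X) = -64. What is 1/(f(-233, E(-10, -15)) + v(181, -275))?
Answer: -1/27 ≈ -0.037037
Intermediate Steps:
f(A, I) = 37
1/(f(-233, E(-10, -15)) + v(181, -275)) = 1/(37 - 64) = 1/(-27) = -1/27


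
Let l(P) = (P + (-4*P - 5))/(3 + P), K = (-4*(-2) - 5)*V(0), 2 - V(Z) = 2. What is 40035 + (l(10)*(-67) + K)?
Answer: 522800/13 ≈ 40215.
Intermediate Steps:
V(Z) = 0 (V(Z) = 2 - 1*2 = 2 - 2 = 0)
K = 0 (K = (-4*(-2) - 5)*0 = (8 - 5)*0 = 3*0 = 0)
l(P) = (-5 - 3*P)/(3 + P) (l(P) = (P + (-5 - 4*P))/(3 + P) = (-5 - 3*P)/(3 + P))
40035 + (l(10)*(-67) + K) = 40035 + (((-5 - 3*10)/(3 + 10))*(-67) + 0) = 40035 + (((-5 - 30)/13)*(-67) + 0) = 40035 + (((1/13)*(-35))*(-67) + 0) = 40035 + (-35/13*(-67) + 0) = 40035 + (2345/13 + 0) = 40035 + 2345/13 = 522800/13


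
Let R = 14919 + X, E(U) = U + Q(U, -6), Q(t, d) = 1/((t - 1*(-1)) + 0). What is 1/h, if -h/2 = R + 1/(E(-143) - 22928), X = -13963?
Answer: -3276083/6263870412 ≈ -0.00052301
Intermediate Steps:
Q(t, d) = 1/(1 + t) (Q(t, d) = 1/((t + 1) + 0) = 1/((1 + t) + 0) = 1/(1 + t))
E(U) = U + 1/(1 + U)
R = 956 (R = 14919 - 13963 = 956)
h = -6263870412/3276083 (h = -2*(956 + 1/((1 - 143*(1 - 143))/(1 - 143) - 22928)) = -2*(956 + 1/((1 - 143*(-142))/(-142) - 22928)) = -2*(956 + 1/(-(1 + 20306)/142 - 22928)) = -2*(956 + 1/(-1/142*20307 - 22928)) = -2*(956 + 1/(-20307/142 - 22928)) = -2*(956 + 1/(-3276083/142)) = -2*(956 - 142/3276083) = -2*3131935206/3276083 = -6263870412/3276083 ≈ -1912.0)
1/h = 1/(-6263870412/3276083) = -3276083/6263870412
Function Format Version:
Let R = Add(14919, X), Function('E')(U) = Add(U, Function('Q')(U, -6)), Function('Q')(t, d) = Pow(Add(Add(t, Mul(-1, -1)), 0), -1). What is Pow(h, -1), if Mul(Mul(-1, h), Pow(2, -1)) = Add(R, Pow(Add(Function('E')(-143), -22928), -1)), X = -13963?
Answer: Rational(-3276083, 6263870412) ≈ -0.00052301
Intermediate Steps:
Function('Q')(t, d) = Pow(Add(1, t), -1) (Function('Q')(t, d) = Pow(Add(Add(t, 1), 0), -1) = Pow(Add(Add(1, t), 0), -1) = Pow(Add(1, t), -1))
Function('E')(U) = Add(U, Pow(Add(1, U), -1))
R = 956 (R = Add(14919, -13963) = 956)
h = Rational(-6263870412, 3276083) (h = Mul(-2, Add(956, Pow(Add(Mul(Pow(Add(1, -143), -1), Add(1, Mul(-143, Add(1, -143)))), -22928), -1))) = Mul(-2, Add(956, Pow(Add(Mul(Pow(-142, -1), Add(1, Mul(-143, -142))), -22928), -1))) = Mul(-2, Add(956, Pow(Add(Mul(Rational(-1, 142), Add(1, 20306)), -22928), -1))) = Mul(-2, Add(956, Pow(Add(Mul(Rational(-1, 142), 20307), -22928), -1))) = Mul(-2, Add(956, Pow(Add(Rational(-20307, 142), -22928), -1))) = Mul(-2, Add(956, Pow(Rational(-3276083, 142), -1))) = Mul(-2, Add(956, Rational(-142, 3276083))) = Mul(-2, Rational(3131935206, 3276083)) = Rational(-6263870412, 3276083) ≈ -1912.0)
Pow(h, -1) = Pow(Rational(-6263870412, 3276083), -1) = Rational(-3276083, 6263870412)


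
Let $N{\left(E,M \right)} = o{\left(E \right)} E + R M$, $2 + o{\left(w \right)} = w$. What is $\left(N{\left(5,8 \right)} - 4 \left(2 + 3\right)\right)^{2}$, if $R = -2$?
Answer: $441$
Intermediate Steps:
$o{\left(w \right)} = -2 + w$
$N{\left(E,M \right)} = - 2 M + E \left(-2 + E\right)$ ($N{\left(E,M \right)} = \left(-2 + E\right) E - 2 M = E \left(-2 + E\right) - 2 M = - 2 M + E \left(-2 + E\right)$)
$\left(N{\left(5,8 \right)} - 4 \left(2 + 3\right)\right)^{2} = \left(\left(\left(-2\right) 8 + 5 \left(-2 + 5\right)\right) - 4 \left(2 + 3\right)\right)^{2} = \left(\left(-16 + 5 \cdot 3\right) - 20\right)^{2} = \left(\left(-16 + 15\right) - 20\right)^{2} = \left(-1 - 20\right)^{2} = \left(-21\right)^{2} = 441$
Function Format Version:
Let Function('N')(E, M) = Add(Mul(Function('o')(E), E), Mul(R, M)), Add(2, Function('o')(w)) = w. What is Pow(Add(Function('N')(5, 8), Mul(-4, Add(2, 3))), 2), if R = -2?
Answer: 441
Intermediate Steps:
Function('o')(w) = Add(-2, w)
Function('N')(E, M) = Add(Mul(-2, M), Mul(E, Add(-2, E))) (Function('N')(E, M) = Add(Mul(Add(-2, E), E), Mul(-2, M)) = Add(Mul(E, Add(-2, E)), Mul(-2, M)) = Add(Mul(-2, M), Mul(E, Add(-2, E))))
Pow(Add(Function('N')(5, 8), Mul(-4, Add(2, 3))), 2) = Pow(Add(Add(Mul(-2, 8), Mul(5, Add(-2, 5))), Mul(-4, Add(2, 3))), 2) = Pow(Add(Add(-16, Mul(5, 3)), Mul(-4, 5)), 2) = Pow(Add(Add(-16, 15), -20), 2) = Pow(Add(-1, -20), 2) = Pow(-21, 2) = 441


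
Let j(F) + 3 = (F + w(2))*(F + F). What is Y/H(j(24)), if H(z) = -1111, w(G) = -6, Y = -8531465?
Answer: 8531465/1111 ≈ 7679.1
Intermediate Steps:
j(F) = -3 + 2*F*(-6 + F) (j(F) = -3 + (F - 6)*(F + F) = -3 + (-6 + F)*(2*F) = -3 + 2*F*(-6 + F))
Y/H(j(24)) = -8531465/(-1111) = -8531465*(-1/1111) = 8531465/1111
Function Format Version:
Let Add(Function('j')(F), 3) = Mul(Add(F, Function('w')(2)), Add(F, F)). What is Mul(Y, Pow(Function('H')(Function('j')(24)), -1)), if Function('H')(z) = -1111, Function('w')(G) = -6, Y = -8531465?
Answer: Rational(8531465, 1111) ≈ 7679.1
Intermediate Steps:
Function('j')(F) = Add(-3, Mul(2, F, Add(-6, F))) (Function('j')(F) = Add(-3, Mul(Add(F, -6), Add(F, F))) = Add(-3, Mul(Add(-6, F), Mul(2, F))) = Add(-3, Mul(2, F, Add(-6, F))))
Mul(Y, Pow(Function('H')(Function('j')(24)), -1)) = Mul(-8531465, Pow(-1111, -1)) = Mul(-8531465, Rational(-1, 1111)) = Rational(8531465, 1111)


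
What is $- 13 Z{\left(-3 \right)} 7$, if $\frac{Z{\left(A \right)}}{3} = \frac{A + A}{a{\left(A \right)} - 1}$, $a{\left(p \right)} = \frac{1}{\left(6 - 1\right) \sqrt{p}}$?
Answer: $- \frac{61425}{38} + \frac{4095 i \sqrt{3}}{38} \approx -1616.4 + 186.65 i$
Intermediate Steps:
$a{\left(p \right)} = \frac{1}{5 \sqrt{p}}$ ($a{\left(p \right)} = \frac{1}{\left(6 - 1\right) \sqrt{p}} = \frac{1}{5 \sqrt{p}}$)
$Z{\left(A \right)} = \frac{6 A}{-1 + \frac{1}{5 \sqrt{A}}}$ ($Z{\left(A \right)} = 3 \frac{A + A}{\frac{1}{5 \sqrt{A}} - 1} = 3 \frac{2 A}{-1 + \frac{1}{5 \sqrt{A}}} = \frac{6 A}{-1 + \frac{1}{5 \sqrt{A}}}$)
$- 13 Z{\left(-3 \right)} 7 = - 13 \left(- \frac{30 \left(-3\right)^{\frac{3}{2}}}{-1 + 5 \sqrt{-3}}\right) 7 = - 13 \left(- \frac{30 \left(- 3 i \sqrt{3}\right)}{-1 + 5 i \sqrt{3}}\right) 7 = - 13 \frac{90 i \sqrt{3}}{-1 + 5 i \sqrt{3}} \cdot 7 = - \frac{1170 i \sqrt{3}}{-1 + 5 i \sqrt{3}} \cdot 7 = - \frac{8190 i \sqrt{3}}{-1 + 5 i \sqrt{3}}$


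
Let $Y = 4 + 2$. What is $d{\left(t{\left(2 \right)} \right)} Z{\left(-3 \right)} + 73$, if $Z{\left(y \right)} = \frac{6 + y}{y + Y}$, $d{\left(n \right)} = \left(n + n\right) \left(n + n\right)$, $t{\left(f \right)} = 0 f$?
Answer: $73$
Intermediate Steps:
$t{\left(f \right)} = 0$
$d{\left(n \right)} = 4 n^{2}$ ($d{\left(n \right)} = 2 n 2 n = 4 n^{2}$)
$Y = 6$
$Z{\left(y \right)} = 1$ ($Z{\left(y \right)} = \frac{6 + y}{y + 6} = \frac{6 + y}{6 + y} = 1$)
$d{\left(t{\left(2 \right)} \right)} Z{\left(-3 \right)} + 73 = 4 \cdot 0^{2} \cdot 1 + 73 = 4 \cdot 0 \cdot 1 + 73 = 0 \cdot 1 + 73 = 0 + 73 = 73$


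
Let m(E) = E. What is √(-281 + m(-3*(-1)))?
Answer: I*√278 ≈ 16.673*I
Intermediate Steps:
√(-281 + m(-3*(-1))) = √(-281 - 3*(-1)) = √(-281 + 3) = √(-278) = I*√278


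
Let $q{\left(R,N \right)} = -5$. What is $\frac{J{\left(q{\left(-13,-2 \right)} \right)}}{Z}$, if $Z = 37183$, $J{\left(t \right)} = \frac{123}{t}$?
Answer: $- \frac{123}{185915} \approx -0.00066159$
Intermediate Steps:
$\frac{J{\left(q{\left(-13,-2 \right)} \right)}}{Z} = \frac{123 \frac{1}{-5}}{37183} = 123 \left(- \frac{1}{5}\right) \frac{1}{37183} = \left(- \frac{123}{5}\right) \frac{1}{37183} = - \frac{123}{185915}$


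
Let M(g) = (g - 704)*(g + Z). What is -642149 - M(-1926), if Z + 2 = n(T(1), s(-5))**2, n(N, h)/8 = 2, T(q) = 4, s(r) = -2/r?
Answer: -5039509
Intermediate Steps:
n(N, h) = 16 (n(N, h) = 8*2 = 16)
Z = 254 (Z = -2 + 16**2 = -2 + 256 = 254)
M(g) = (-704 + g)*(254 + g) (M(g) = (g - 704)*(g + 254) = (-704 + g)*(254 + g))
-642149 - M(-1926) = -642149 - (-178816 + (-1926)**2 - 450*(-1926)) = -642149 - (-178816 + 3709476 + 866700) = -642149 - 1*4397360 = -642149 - 4397360 = -5039509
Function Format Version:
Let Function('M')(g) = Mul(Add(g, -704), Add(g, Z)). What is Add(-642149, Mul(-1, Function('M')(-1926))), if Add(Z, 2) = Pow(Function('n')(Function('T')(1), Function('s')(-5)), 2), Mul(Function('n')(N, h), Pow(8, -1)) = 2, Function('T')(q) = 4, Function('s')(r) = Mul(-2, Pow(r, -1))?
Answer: -5039509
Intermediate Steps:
Function('n')(N, h) = 16 (Function('n')(N, h) = Mul(8, 2) = 16)
Z = 254 (Z = Add(-2, Pow(16, 2)) = Add(-2, 256) = 254)
Function('M')(g) = Mul(Add(-704, g), Add(254, g)) (Function('M')(g) = Mul(Add(g, -704), Add(g, 254)) = Mul(Add(-704, g), Add(254, g)))
Add(-642149, Mul(-1, Function('M')(-1926))) = Add(-642149, Mul(-1, Add(-178816, Pow(-1926, 2), Mul(-450, -1926)))) = Add(-642149, Mul(-1, Add(-178816, 3709476, 866700))) = Add(-642149, Mul(-1, 4397360)) = Add(-642149, -4397360) = -5039509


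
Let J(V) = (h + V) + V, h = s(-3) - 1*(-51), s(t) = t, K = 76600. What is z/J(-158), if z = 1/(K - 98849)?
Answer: 1/5962732 ≈ 1.6771e-7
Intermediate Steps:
h = 48 (h = -3 - 1*(-51) = -3 + 51 = 48)
J(V) = 48 + 2*V (J(V) = (48 + V) + V = 48 + 2*V)
z = -1/22249 (z = 1/(76600 - 98849) = 1/(-22249) = -1/22249 ≈ -4.4946e-5)
z/J(-158) = -1/(22249*(48 + 2*(-158))) = -1/(22249*(48 - 316)) = -1/22249/(-268) = -1/22249*(-1/268) = 1/5962732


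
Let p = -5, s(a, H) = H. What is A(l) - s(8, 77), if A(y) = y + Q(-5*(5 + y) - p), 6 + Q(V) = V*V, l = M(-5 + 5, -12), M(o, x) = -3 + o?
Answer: -61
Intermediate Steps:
l = -3 (l = -3 + (-5 + 5) = -3 + 0 = -3)
Q(V) = -6 + V² (Q(V) = -6 + V*V = -6 + V²)
A(y) = -6 + y + (-20 - 5*y)² (A(y) = y + (-6 + (-5*(5 + y) - 1*(-5))²) = y + (-6 + ((-25 - 5*y) + 5)²) = y + (-6 + (-20 - 5*y)²) = -6 + y + (-20 - 5*y)²)
A(l) - s(8, 77) = (-6 - 3 + 25*(4 - 3)²) - 1*77 = (-6 - 3 + 25*1²) - 77 = (-6 - 3 + 25*1) - 77 = (-6 - 3 + 25) - 77 = 16 - 77 = -61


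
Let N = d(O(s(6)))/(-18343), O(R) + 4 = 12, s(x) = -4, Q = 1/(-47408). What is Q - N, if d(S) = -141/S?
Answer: -853909/869604944 ≈ -0.00098195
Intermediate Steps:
Q = -1/47408 ≈ -2.1093e-5
O(R) = 8 (O(R) = -4 + 12 = 8)
N = 141/146744 (N = -141/8/(-18343) = -141*⅛*(-1/18343) = -141/8*(-1/18343) = 141/146744 ≈ 0.00096086)
Q - N = -1/47408 - 1*141/146744 = -1/47408 - 141/146744 = -853909/869604944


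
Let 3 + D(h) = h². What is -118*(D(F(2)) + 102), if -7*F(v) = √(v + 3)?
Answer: -573008/49 ≈ -11694.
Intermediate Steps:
F(v) = -√(3 + v)/7 (F(v) = -√(v + 3)/7 = -√(3 + v)/7)
D(h) = -3 + h²
-118*(D(F(2)) + 102) = -118*((-3 + (-√(3 + 2)/7)²) + 102) = -118*((-3 + (-√5/7)²) + 102) = -118*((-3 + 5/49) + 102) = -118*(-142/49 + 102) = -118*4856/49 = -573008/49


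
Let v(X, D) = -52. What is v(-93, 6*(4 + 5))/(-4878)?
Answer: 26/2439 ≈ 0.010660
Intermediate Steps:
v(-93, 6*(4 + 5))/(-4878) = -52/(-4878) = -52*(-1/4878) = 26/2439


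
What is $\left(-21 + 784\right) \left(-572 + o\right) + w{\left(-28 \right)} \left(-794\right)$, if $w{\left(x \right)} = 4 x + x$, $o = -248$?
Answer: $-514500$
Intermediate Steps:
$w{\left(x \right)} = 5 x$
$\left(-21 + 784\right) \left(-572 + o\right) + w{\left(-28 \right)} \left(-794\right) = \left(-21 + 784\right) \left(-572 - 248\right) + 5 \left(-28\right) \left(-794\right) = 763 \left(-820\right) - -111160 = -625660 + 111160 = -514500$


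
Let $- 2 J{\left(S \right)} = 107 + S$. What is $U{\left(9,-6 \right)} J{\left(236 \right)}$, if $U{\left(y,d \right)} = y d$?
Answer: $9261$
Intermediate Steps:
$U{\left(y,d \right)} = d y$
$J{\left(S \right)} = - \frac{107}{2} - \frac{S}{2}$ ($J{\left(S \right)} = - \frac{107 + S}{2} = - \frac{107}{2} - \frac{S}{2}$)
$U{\left(9,-6 \right)} J{\left(236 \right)} = \left(-6\right) 9 \left(- \frac{107}{2} - 118\right) = - 54 \left(- \frac{107}{2} - 118\right) = \left(-54\right) \left(- \frac{343}{2}\right) = 9261$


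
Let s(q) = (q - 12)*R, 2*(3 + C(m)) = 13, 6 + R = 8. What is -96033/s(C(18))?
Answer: 5649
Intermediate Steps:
R = 2 (R = -6 + 8 = 2)
C(m) = 7/2 (C(m) = -3 + (½)*13 = -3 + 13/2 = 7/2)
s(q) = -24 + 2*q (s(q) = (q - 12)*2 = (-12 + q)*2 = -24 + 2*q)
-96033/s(C(18)) = -96033/(-24 + 2*(7/2)) = -96033/(-24 + 7) = -96033/(-17) = -96033*(-1/17) = 5649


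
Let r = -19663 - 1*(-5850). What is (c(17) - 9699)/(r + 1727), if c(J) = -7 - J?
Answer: 9723/12086 ≈ 0.80448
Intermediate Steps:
r = -13813 (r = -19663 + 5850 = -13813)
(c(17) - 9699)/(r + 1727) = ((-7 - 1*17) - 9699)/(-13813 + 1727) = ((-7 - 17) - 9699)/(-12086) = (-24 - 9699)*(-1/12086) = -9723*(-1/12086) = 9723/12086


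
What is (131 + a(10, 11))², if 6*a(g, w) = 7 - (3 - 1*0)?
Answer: 156025/9 ≈ 17336.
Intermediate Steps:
a(g, w) = ⅔ (a(g, w) = (7 - (3 - 1*0))/6 = (7 - (3 + 0))/6 = (7 - 1*3)/6 = (7 - 3)/6 = (⅙)*4 = ⅔)
(131 + a(10, 11))² = (131 + ⅔)² = (395/3)² = 156025/9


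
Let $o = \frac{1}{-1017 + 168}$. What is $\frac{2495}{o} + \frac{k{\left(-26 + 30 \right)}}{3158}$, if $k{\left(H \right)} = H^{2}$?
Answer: $- \frac{3344724637}{1579} \approx -2.1183 \cdot 10^{6}$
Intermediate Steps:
$o = - \frac{1}{849}$ ($o = \frac{1}{-849} = - \frac{1}{849} \approx -0.0011779$)
$\frac{2495}{o} + \frac{k{\left(-26 + 30 \right)}}{3158} = \frac{2495}{- \frac{1}{849}} + \frac{\left(-26 + 30\right)^{2}}{3158} = 2495 \left(-849\right) + 4^{2} \cdot \frac{1}{3158} = -2118255 + 16 \cdot \frac{1}{3158} = -2118255 + \frac{8}{1579} = - \frac{3344724637}{1579}$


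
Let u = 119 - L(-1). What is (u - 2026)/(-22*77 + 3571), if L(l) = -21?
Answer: -1886/1877 ≈ -1.0048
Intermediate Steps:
u = 140 (u = 119 - 1*(-21) = 119 + 21 = 140)
(u - 2026)/(-22*77 + 3571) = (140 - 2026)/(-22*77 + 3571) = -1886/(-1694 + 3571) = -1886/1877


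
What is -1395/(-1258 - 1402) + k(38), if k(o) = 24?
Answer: 13047/532 ≈ 24.524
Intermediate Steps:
-1395/(-1258 - 1402) + k(38) = -1395/(-1258 - 1402) + 24 = -1395/(-2660) + 24 = -1395*(-1/2660) + 24 = 279/532 + 24 = 13047/532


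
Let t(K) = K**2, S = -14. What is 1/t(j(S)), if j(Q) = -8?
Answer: 1/64 ≈ 0.015625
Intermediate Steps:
1/t(j(S)) = 1/((-8)**2) = 1/64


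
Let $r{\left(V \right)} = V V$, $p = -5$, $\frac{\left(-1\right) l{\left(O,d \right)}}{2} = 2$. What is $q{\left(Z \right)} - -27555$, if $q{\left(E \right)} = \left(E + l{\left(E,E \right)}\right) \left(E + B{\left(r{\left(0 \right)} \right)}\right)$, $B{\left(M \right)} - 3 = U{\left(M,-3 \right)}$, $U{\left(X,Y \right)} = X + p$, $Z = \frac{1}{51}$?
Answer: $\frac{71691058}{2601} \approx 27563.0$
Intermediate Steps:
$l{\left(O,d \right)} = -4$ ($l{\left(O,d \right)} = \left(-2\right) 2 = -4$)
$Z = \frac{1}{51} \approx 0.019608$
$U{\left(X,Y \right)} = -5 + X$ ($U{\left(X,Y \right)} = X - 5 = -5 + X$)
$r{\left(V \right)} = V^{2}$
$B{\left(M \right)} = -2 + M$ ($B{\left(M \right)} = 3 + \left(-5 + M\right) = -2 + M$)
$q{\left(E \right)} = \left(-4 + E\right) \left(-2 + E\right)$ ($q{\left(E \right)} = \left(E - 4\right) \left(E - \left(2 - 0^{2}\right)\right) = \left(-4 + E\right) \left(E + \left(-2 + 0\right)\right) = \left(-4 + E\right) \left(E - 2\right) = \left(-4 + E\right) \left(-2 + E\right)$)
$q{\left(Z \right)} - -27555 = \left(8 + \left(\frac{1}{51}\right)^{2} - \frac{2}{17}\right) - -27555 = \left(8 + \frac{1}{2601} - \frac{2}{17}\right) + 27555 = \frac{20503}{2601} + 27555 = \frac{71691058}{2601}$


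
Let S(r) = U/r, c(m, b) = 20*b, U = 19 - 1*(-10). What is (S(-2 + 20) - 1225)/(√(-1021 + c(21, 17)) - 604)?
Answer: 6650342/3289473 + 22021*I*√681/6578946 ≈ 2.0217 + 0.087348*I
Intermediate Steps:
U = 29 (U = 19 + 10 = 29)
S(r) = 29/r
(S(-2 + 20) - 1225)/(√(-1021 + c(21, 17)) - 604) = (29/(-2 + 20) - 1225)/(√(-1021 + 20*17) - 604) = (29/18 - 1225)/(√(-1021 + 340) - 604) = (29*(1/18) - 1225)/(√(-681) - 604) = (29/18 - 1225)/(I*√681 - 604) = -22021/(18*(-604 + I*√681))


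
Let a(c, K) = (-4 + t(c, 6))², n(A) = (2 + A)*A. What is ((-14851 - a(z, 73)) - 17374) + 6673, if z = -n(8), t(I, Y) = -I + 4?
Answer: -31952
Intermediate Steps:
t(I, Y) = 4 - I
n(A) = A*(2 + A)
z = -80 (z = -8*(2 + 8) = -8*10 = -1*80 = -80)
a(c, K) = c² (a(c, K) = (-4 + (4 - c))² = (-c)² = c²)
((-14851 - a(z, 73)) - 17374) + 6673 = ((-14851 - 1*(-80)²) - 17374) + 6673 = ((-14851 - 1*6400) - 17374) + 6673 = ((-14851 - 6400) - 17374) + 6673 = (-21251 - 17374) + 6673 = -38625 + 6673 = -31952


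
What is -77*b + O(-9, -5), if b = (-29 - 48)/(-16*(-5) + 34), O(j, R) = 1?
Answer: 6043/114 ≈ 53.009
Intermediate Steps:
b = -77/114 (b = -77/(80 + 34) = -77/114 ≈ -0.67544)
-77*b + O(-9, -5) = -77*(-77/114) + 1 = 5929/114 + 1 = 6043/114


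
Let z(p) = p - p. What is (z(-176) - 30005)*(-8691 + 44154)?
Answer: -1064067315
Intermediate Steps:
z(p) = 0
(z(-176) - 30005)*(-8691 + 44154) = (0 - 30005)*(-8691 + 44154) = -30005*35463 = -1064067315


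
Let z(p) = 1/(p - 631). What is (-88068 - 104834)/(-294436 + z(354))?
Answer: 53433854/81558773 ≈ 0.65516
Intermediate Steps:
z(p) = 1/(-631 + p)
(-88068 - 104834)/(-294436 + z(354)) = (-88068 - 104834)/(-294436 + 1/(-631 + 354)) = -192902/(-294436 + 1/(-277)) = -192902/(-294436 - 1/277) = -192902/(-81558773/277) = -192902*(-277/81558773) = 53433854/81558773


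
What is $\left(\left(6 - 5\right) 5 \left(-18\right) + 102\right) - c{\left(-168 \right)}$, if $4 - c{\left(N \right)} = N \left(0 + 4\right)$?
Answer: $-664$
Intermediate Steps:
$c{\left(N \right)} = 4 - 4 N$ ($c{\left(N \right)} = 4 - N \left(0 + 4\right) = 4 - N 4 = 4 - 4 N$)
$\left(\left(6 - 5\right) 5 \left(-18\right) + 102\right) - c{\left(-168 \right)} = \left(\left(6 - 5\right) 5 \left(-18\right) + 102\right) - \left(4 - -672\right) = \left(1 \cdot 5 \left(-18\right) + 102\right) - \left(4 + 672\right) = \left(5 \left(-18\right) + 102\right) - 676 = \left(-90 + 102\right) - 676 = 12 - 676 = -664$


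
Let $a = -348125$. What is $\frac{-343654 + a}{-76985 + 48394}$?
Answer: $\frac{691779}{28591} \approx 24.196$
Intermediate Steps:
$\frac{-343654 + a}{-76985 + 48394} = \frac{-343654 - 348125}{-76985 + 48394} = - \frac{691779}{-28591} = \left(-691779\right) \left(- \frac{1}{28591}\right) = \frac{691779}{28591}$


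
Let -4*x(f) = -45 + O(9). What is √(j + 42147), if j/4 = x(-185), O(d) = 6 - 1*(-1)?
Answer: √42185 ≈ 205.39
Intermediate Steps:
O(d) = 7 (O(d) = 6 + 1 = 7)
x(f) = 19/2 (x(f) = -(-45 + 7)/4 = -¼*(-38) = 19/2)
j = 38 (j = 4*(19/2) = 38)
√(j + 42147) = √(38 + 42147) = √42185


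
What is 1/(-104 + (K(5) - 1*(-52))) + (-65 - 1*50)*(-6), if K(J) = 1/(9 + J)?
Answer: 501616/727 ≈ 689.98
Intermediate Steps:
1/(-104 + (K(5) - 1*(-52))) + (-65 - 1*50)*(-6) = 1/(-104 + (1/(9 + 5) - 1*(-52))) + (-65 - 1*50)*(-6) = 1/(-104 + (1/14 + 52)) + (-65 - 50)*(-6) = 1/(-104 + (1/14 + 52)) - 115*(-6) = 1/(-104 + 729/14) + 690 = 1/(-727/14) + 690 = -14/727 + 690 = 501616/727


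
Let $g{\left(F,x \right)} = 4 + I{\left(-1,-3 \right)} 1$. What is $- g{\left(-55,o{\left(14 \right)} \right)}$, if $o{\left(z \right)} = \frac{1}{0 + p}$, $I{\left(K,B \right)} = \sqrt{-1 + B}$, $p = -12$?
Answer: $-4 - 2 i \approx -4.0 - 2.0 i$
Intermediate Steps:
$o{\left(z \right)} = - \frac{1}{12}$ ($o{\left(z \right)} = \frac{1}{0 - 12} = \frac{1}{-12} = - \frac{1}{12}$)
$g{\left(F,x \right)} = 4 + 2 i$ ($g{\left(F,x \right)} = 4 + \sqrt{-1 - 3} \cdot 1 = 4 + \sqrt{-4} \cdot 1 = 4 + 2 i 1 = 4 + 2 i$)
$- g{\left(-55,o{\left(14 \right)} \right)} = - (4 + 2 i) = -4 - 2 i$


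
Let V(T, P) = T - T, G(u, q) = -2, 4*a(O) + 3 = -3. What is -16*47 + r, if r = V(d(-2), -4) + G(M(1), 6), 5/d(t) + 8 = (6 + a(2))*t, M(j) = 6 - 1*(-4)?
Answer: -754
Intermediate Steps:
M(j) = 10 (M(j) = 6 + 4 = 10)
a(O) = -3/2 (a(O) = -¾ + (¼)*(-3) = -¾ - ¾ = -3/2)
d(t) = 5/(-8 + 9*t/2) (d(t) = 5/(-8 + (6 - 3/2)*t) = 5/(-8 + 9*t/2))
V(T, P) = 0
r = -2 (r = 0 - 2 = -2)
-16*47 + r = -16*47 - 2 = -752 - 2 = -754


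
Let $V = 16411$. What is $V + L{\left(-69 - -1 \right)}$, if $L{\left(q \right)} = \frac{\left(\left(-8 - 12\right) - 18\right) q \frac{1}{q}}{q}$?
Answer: $\frac{557993}{34} \approx 16412.0$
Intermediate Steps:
$L{\left(q \right)} = - \frac{38}{q}$ ($L{\left(q \right)} = \frac{\left(-20 - 18\right) q \frac{1}{q}}{q} = \frac{- 38 q \frac{1}{q}}{q} = - \frac{38}{q}$)
$V + L{\left(-69 - -1 \right)} = 16411 - \frac{38}{-69 - -1} = 16411 - \frac{38}{-69 + 1} = 16411 - \frac{38}{-68} = 16411 - - \frac{19}{34} = 16411 + \frac{19}{34} = \frac{557993}{34}$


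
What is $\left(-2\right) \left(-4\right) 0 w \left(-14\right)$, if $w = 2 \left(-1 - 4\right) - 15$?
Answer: $0$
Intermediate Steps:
$w = -25$ ($w = 2 \left(-5\right) - 15 = -10 - 15 = -25$)
$\left(-2\right) \left(-4\right) 0 w \left(-14\right) = \left(-2\right) \left(-4\right) 0 \left(-25\right) \left(-14\right) = 8 \cdot 0 \left(-25\right) \left(-14\right) = 0 \left(-25\right) \left(-14\right) = 0 \left(-14\right) = 0$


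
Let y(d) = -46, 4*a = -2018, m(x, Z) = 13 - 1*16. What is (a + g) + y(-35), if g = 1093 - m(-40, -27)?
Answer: 1091/2 ≈ 545.50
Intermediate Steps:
m(x, Z) = -3 (m(x, Z) = 13 - 16 = -3)
a = -1009/2 (a = (¼)*(-2018) = -1009/2 ≈ -504.50)
g = 1096 (g = 1093 - 1*(-3) = 1093 + 3 = 1096)
(a + g) + y(-35) = (-1009/2 + 1096) - 46 = 1183/2 - 46 = 1091/2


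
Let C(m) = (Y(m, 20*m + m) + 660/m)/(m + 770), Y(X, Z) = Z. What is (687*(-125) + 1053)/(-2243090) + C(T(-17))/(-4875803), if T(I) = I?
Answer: 882365550593246/23333801373534545 ≈ 0.037815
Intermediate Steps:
C(m) = (21*m + 660/m)/(770 + m) (C(m) = ((20*m + m) + 660/m)/(m + 770) = (21*m + 660/m)/(770 + m))
(687*(-125) + 1053)/(-2243090) + C(T(-17))/(-4875803) = (687*(-125) + 1053)/(-2243090) + (3*(220 + 7*(-17)**2)/(-17*(770 - 17)))/(-4875803) = (-85875 + 1053)*(-1/2243090) + (3*(-1/17)*(220 + 7*289)/753)*(-1/4875803) = -84822*(-1/2243090) + (3*(-1/17)*(1/753)*(220 + 2023))*(-1/4875803) = 42411/1121545 + (3*(-1/17)*(1/753)*2243)*(-1/4875803) = 42411/1121545 - 2243/4267*(-1/4875803) = 42411/1121545 + 2243/20805051401 = 882365550593246/23333801373534545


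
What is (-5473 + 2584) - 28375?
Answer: -31264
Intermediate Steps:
(-5473 + 2584) - 28375 = -2889 - 28375 = -31264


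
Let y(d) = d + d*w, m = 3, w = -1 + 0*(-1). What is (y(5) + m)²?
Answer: 9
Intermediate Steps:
w = -1 (w = -1 + 0 = -1)
y(d) = 0 (y(d) = d + d*(-1) = d - d = 0)
(y(5) + m)² = (0 + 3)² = 3² = 9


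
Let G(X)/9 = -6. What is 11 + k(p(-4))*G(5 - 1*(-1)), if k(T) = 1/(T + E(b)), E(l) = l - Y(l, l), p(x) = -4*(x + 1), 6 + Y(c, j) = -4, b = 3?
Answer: 221/25 ≈ 8.8400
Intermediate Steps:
Y(c, j) = -10 (Y(c, j) = -6 - 4 = -10)
p(x) = -4 - 4*x (p(x) = -4*(1 + x) = -4 - 4*x)
G(X) = -54 (G(X) = 9*(-6) = -54)
E(l) = 10 + l (E(l) = l - 1*(-10) = l + 10 = 10 + l)
k(T) = 1/(13 + T) (k(T) = 1/(T + (10 + 3)) = 1/(T + 13) = 1/(13 + T))
11 + k(p(-4))*G(5 - 1*(-1)) = 11 - 54/(13 + (-4 - 4*(-4))) = 11 - 54/(13 + (-4 + 16)) = 11 - 54/(13 + 12) = 11 - 54/25 = 221/25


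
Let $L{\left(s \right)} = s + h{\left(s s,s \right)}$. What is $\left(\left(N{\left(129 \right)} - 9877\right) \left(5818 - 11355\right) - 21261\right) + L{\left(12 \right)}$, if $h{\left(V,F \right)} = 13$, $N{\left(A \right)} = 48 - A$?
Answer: $55116210$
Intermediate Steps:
$L{\left(s \right)} = 13 + s$ ($L{\left(s \right)} = s + 13 = 13 + s$)
$\left(\left(N{\left(129 \right)} - 9877\right) \left(5818 - 11355\right) - 21261\right) + L{\left(12 \right)} = \left(\left(\left(48 - 129\right) - 9877\right) \left(5818 - 11355\right) - 21261\right) + \left(13 + 12\right) = \left(\left(\left(48 - 129\right) - 9877\right) \left(-5537\right) - 21261\right) + 25 = \left(\left(-81 - 9877\right) \left(-5537\right) - 21261\right) + 25 = \left(\left(-9958\right) \left(-5537\right) - 21261\right) + 25 = \left(55137446 - 21261\right) + 25 = 55116185 + 25 = 55116210$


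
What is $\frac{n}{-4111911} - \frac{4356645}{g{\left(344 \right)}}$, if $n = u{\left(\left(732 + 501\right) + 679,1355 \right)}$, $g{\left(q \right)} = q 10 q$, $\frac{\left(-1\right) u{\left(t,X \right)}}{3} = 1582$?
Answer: $- \frac{1193901351469}{324391400064} \approx -3.6804$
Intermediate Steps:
$u{\left(t,X \right)} = -4746$ ($u{\left(t,X \right)} = \left(-3\right) 1582 = -4746$)
$g{\left(q \right)} = 10 q^{2}$ ($g{\left(q \right)} = 10 q q = 10 q^{2}$)
$n = -4746$
$\frac{n}{-4111911} - \frac{4356645}{g{\left(344 \right)}} = - \frac{4746}{-4111911} - \frac{4356645}{10 \cdot 344^{2}} = \left(-4746\right) \left(- \frac{1}{4111911}\right) - \frac{4356645}{10 \cdot 118336} = \frac{1582}{1370637} - \frac{4356645}{1183360} = \frac{1582}{1370637} - \frac{871329}{236672} = - \frac{1193901351469}{324391400064}$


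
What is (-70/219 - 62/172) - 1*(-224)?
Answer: 4206007/18834 ≈ 223.32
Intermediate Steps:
(-70/219 - 62/172) - 1*(-224) = (-70*1/219 - 62*1/172) + 224 = (-70/219 - 31/86) + 224 = -12809/18834 + 224 = 4206007/18834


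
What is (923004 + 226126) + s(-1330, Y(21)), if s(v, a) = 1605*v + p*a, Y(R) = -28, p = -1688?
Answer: -938256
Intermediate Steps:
s(v, a) = -1688*a + 1605*v (s(v, a) = 1605*v - 1688*a = -1688*a + 1605*v)
(923004 + 226126) + s(-1330, Y(21)) = (923004 + 226126) + (-1688*(-28) + 1605*(-1330)) = 1149130 + (47264 - 2134650) = 1149130 - 2087386 = -938256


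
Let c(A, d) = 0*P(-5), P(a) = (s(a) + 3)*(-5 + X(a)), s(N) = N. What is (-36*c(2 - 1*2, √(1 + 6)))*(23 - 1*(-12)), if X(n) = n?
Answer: 0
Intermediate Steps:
P(a) = (-5 + a)*(3 + a) (P(a) = (a + 3)*(-5 + a) = (3 + a)*(-5 + a) = (-5 + a)*(3 + a))
c(A, d) = 0 (c(A, d) = 0*(-15 + (-5)² - 2*(-5)) = 0*(-15 + 25 + 10) = 0*20 = 0)
(-36*c(2 - 1*2, √(1 + 6)))*(23 - 1*(-12)) = (-36*0)*(23 - 1*(-12)) = 0*(23 + 12) = 0*35 = 0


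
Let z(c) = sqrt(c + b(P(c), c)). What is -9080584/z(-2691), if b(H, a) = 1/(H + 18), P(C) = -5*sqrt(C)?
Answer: -9080584/sqrt(-2691 + 1/(18 - 15*I*sqrt(299))) ≈ -0.1248 + 1.7505e+5*I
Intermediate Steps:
b(H, a) = 1/(18 + H)
z(c) = sqrt(c + 1/(18 - 5*sqrt(c)))
-9080584/z(-2691) = -9080584/sqrt((-1 - 2691*(-18 + 5*sqrt(-2691)))/(-18 + 5*sqrt(-2691))) = -9080584/sqrt((-1 - 2691*(-18 + 5*(3*I*sqrt(299))))/(-18 + 5*(3*I*sqrt(299)))) = -9080584/sqrt((-1 - 2691*(-18 + 15*I*sqrt(299)))/(-18 + 15*I*sqrt(299))) = -9080584/sqrt((-1 + (48438 - 40365*I*sqrt(299)))/(-18 + 15*I*sqrt(299))) = -9080584/sqrt((48437 - 40365*I*sqrt(299))/(-18 + 15*I*sqrt(299)))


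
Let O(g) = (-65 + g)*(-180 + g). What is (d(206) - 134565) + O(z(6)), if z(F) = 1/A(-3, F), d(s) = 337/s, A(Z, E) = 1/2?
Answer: -25409969/206 ≈ -1.2335e+5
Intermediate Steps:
A(Z, E) = ½
z(F) = 2 (z(F) = 1/(½) = 2)
O(g) = (-180 + g)*(-65 + g)
(d(206) - 134565) + O(z(6)) = (337/206 - 134565) + (11700 + 2² - 245*2) = (337*(1/206) - 134565) + (11700 + 4 - 490) = (337/206 - 134565) + 11214 = -27720053/206 + 11214 = -25409969/206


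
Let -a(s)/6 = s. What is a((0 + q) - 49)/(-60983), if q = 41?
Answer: -48/60983 ≈ -0.00078710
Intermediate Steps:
a(s) = -6*s
a((0 + q) - 49)/(-60983) = -6*((0 + 41) - 49)/(-60983) = -6*(41 - 49)*(-1/60983) = -6*(-8)*(-1/60983) = 48*(-1/60983) = -48/60983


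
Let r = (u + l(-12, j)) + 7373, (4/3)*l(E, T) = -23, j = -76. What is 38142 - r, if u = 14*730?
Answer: 82265/4 ≈ 20566.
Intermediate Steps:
u = 10220
l(E, T) = -69/4 (l(E, T) = (3/4)*(-23) = -69/4)
r = 70303/4 (r = (10220 - 69/4) + 7373 = 40811/4 + 7373 = 70303/4 ≈ 17576.)
38142 - r = 38142 - 1*70303/4 = 38142 - 70303/4 = 82265/4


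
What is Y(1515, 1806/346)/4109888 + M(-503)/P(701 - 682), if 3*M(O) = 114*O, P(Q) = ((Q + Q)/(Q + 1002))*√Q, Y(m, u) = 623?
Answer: 623/4109888 - 513563*√19/19 ≈ -1.1782e+5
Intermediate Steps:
P(Q) = 2*Q^(3/2)/(1002 + Q) (P(Q) = ((2*Q)/(1002 + Q))*√Q = (2*Q/(1002 + Q))*√Q = 2*Q^(3/2)/(1002 + Q))
M(O) = 38*O (M(O) = (114*O)/3 = 38*O)
Y(1515, 1806/346)/4109888 + M(-503)/P(701 - 682) = 623/4109888 + (38*(-503))/((2*(701 - 682)^(3/2)/(1002 + (701 - 682)))) = 623*(1/4109888) - 19114*√19*(1002 + 19)/722 = 623/4109888 - 19114*1021*√19/722 = 623/4109888 - 513563*√19/19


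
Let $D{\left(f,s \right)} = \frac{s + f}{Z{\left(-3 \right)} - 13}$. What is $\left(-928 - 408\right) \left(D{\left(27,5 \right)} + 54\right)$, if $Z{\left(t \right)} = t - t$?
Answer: $- \frac{895120}{13} \approx -68855.0$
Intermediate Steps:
$Z{\left(t \right)} = 0$
$D{\left(f,s \right)} = - \frac{f}{13} - \frac{s}{13}$ ($D{\left(f,s \right)} = \frac{s + f}{0 - 13} = \frac{f + s}{-13} = \left(f + s\right) \left(- \frac{1}{13}\right) = - \frac{f}{13} - \frac{s}{13}$)
$\left(-928 - 408\right) \left(D{\left(27,5 \right)} + 54\right) = \left(-928 - 408\right) \left(\left(\left(- \frac{1}{13}\right) 27 - \frac{5}{13}\right) + 54\right) = - 1336 \left(\left(- \frac{27}{13} - \frac{5}{13}\right) + 54\right) = - 1336 \left(- \frac{32}{13} + 54\right) = \left(-1336\right) \frac{670}{13} = - \frac{895120}{13}$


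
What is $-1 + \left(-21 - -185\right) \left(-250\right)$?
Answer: $-41001$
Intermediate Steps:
$-1 + \left(-21 - -185\right) \left(-250\right) = -1 + \left(-21 + 185\right) \left(-250\right) = -1 + 164 \left(-250\right) = -1 - 41000 = -41001$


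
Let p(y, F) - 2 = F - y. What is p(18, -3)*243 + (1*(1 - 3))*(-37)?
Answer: -4543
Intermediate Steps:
p(y, F) = 2 + F - y (p(y, F) = 2 + (F - y) = 2 + F - y)
p(18, -3)*243 + (1*(1 - 3))*(-37) = (2 - 3 - 1*18)*243 + (1*(1 - 3))*(-37) = (2 - 3 - 18)*243 + (1*(-2))*(-37) = -19*243 - 2*(-37) = -4617 + 74 = -4543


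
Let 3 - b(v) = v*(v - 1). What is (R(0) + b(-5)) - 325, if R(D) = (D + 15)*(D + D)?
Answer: -352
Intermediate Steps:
b(v) = 3 - v*(-1 + v) (b(v) = 3 - v*(v - 1) = 3 - v*(-1 + v))
R(D) = 2*D*(15 + D) (R(D) = (15 + D)*(2*D) = 2*D*(15 + D))
(R(0) + b(-5)) - 325 = (2*0*(15 + 0) + (3 - 5 - 1*(-5)²)) - 325 = (2*0*15 + (3 - 5 - 1*25)) - 325 = (0 + (3 - 5 - 25)) - 325 = (0 - 27) - 325 = -27 - 325 = -352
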